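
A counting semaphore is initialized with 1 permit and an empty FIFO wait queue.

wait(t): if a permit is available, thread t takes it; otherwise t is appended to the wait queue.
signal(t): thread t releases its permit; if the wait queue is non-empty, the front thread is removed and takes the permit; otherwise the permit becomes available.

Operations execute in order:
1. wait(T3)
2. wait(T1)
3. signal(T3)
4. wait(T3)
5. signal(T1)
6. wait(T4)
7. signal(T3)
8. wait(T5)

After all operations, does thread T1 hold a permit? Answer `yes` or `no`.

Answer: no

Derivation:
Step 1: wait(T3) -> count=0 queue=[] holders={T3}
Step 2: wait(T1) -> count=0 queue=[T1] holders={T3}
Step 3: signal(T3) -> count=0 queue=[] holders={T1}
Step 4: wait(T3) -> count=0 queue=[T3] holders={T1}
Step 5: signal(T1) -> count=0 queue=[] holders={T3}
Step 6: wait(T4) -> count=0 queue=[T4] holders={T3}
Step 7: signal(T3) -> count=0 queue=[] holders={T4}
Step 8: wait(T5) -> count=0 queue=[T5] holders={T4}
Final holders: {T4} -> T1 not in holders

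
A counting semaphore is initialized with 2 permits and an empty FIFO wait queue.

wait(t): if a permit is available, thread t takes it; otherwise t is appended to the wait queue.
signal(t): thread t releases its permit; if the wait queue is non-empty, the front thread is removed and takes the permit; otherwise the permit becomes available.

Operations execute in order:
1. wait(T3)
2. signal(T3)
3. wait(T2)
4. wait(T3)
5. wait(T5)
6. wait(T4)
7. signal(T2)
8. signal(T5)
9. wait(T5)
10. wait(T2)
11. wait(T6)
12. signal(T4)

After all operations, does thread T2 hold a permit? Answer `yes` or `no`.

Answer: no

Derivation:
Step 1: wait(T3) -> count=1 queue=[] holders={T3}
Step 2: signal(T3) -> count=2 queue=[] holders={none}
Step 3: wait(T2) -> count=1 queue=[] holders={T2}
Step 4: wait(T3) -> count=0 queue=[] holders={T2,T3}
Step 5: wait(T5) -> count=0 queue=[T5] holders={T2,T3}
Step 6: wait(T4) -> count=0 queue=[T5,T4] holders={T2,T3}
Step 7: signal(T2) -> count=0 queue=[T4] holders={T3,T5}
Step 8: signal(T5) -> count=0 queue=[] holders={T3,T4}
Step 9: wait(T5) -> count=0 queue=[T5] holders={T3,T4}
Step 10: wait(T2) -> count=0 queue=[T5,T2] holders={T3,T4}
Step 11: wait(T6) -> count=0 queue=[T5,T2,T6] holders={T3,T4}
Step 12: signal(T4) -> count=0 queue=[T2,T6] holders={T3,T5}
Final holders: {T3,T5} -> T2 not in holders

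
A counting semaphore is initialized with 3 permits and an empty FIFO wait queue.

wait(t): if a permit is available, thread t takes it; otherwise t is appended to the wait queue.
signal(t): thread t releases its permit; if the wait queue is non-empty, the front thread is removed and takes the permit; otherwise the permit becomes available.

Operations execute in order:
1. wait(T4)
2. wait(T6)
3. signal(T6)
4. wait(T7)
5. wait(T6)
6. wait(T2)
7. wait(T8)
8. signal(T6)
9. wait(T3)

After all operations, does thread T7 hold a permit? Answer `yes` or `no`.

Step 1: wait(T4) -> count=2 queue=[] holders={T4}
Step 2: wait(T6) -> count=1 queue=[] holders={T4,T6}
Step 3: signal(T6) -> count=2 queue=[] holders={T4}
Step 4: wait(T7) -> count=1 queue=[] holders={T4,T7}
Step 5: wait(T6) -> count=0 queue=[] holders={T4,T6,T7}
Step 6: wait(T2) -> count=0 queue=[T2] holders={T4,T6,T7}
Step 7: wait(T8) -> count=0 queue=[T2,T8] holders={T4,T6,T7}
Step 8: signal(T6) -> count=0 queue=[T8] holders={T2,T4,T7}
Step 9: wait(T3) -> count=0 queue=[T8,T3] holders={T2,T4,T7}
Final holders: {T2,T4,T7} -> T7 in holders

Answer: yes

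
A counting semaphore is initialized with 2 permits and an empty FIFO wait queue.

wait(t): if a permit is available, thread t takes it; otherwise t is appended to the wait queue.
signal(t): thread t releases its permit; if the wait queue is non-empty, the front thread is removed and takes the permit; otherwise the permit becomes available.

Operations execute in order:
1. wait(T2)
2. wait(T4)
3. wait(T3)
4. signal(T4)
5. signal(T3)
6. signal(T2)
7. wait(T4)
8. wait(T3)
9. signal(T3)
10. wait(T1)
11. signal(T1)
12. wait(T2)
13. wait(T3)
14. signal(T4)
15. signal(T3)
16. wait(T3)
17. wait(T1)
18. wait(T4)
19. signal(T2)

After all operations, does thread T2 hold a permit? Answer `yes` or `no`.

Step 1: wait(T2) -> count=1 queue=[] holders={T2}
Step 2: wait(T4) -> count=0 queue=[] holders={T2,T4}
Step 3: wait(T3) -> count=0 queue=[T3] holders={T2,T4}
Step 4: signal(T4) -> count=0 queue=[] holders={T2,T3}
Step 5: signal(T3) -> count=1 queue=[] holders={T2}
Step 6: signal(T2) -> count=2 queue=[] holders={none}
Step 7: wait(T4) -> count=1 queue=[] holders={T4}
Step 8: wait(T3) -> count=0 queue=[] holders={T3,T4}
Step 9: signal(T3) -> count=1 queue=[] holders={T4}
Step 10: wait(T1) -> count=0 queue=[] holders={T1,T4}
Step 11: signal(T1) -> count=1 queue=[] holders={T4}
Step 12: wait(T2) -> count=0 queue=[] holders={T2,T4}
Step 13: wait(T3) -> count=0 queue=[T3] holders={T2,T4}
Step 14: signal(T4) -> count=0 queue=[] holders={T2,T3}
Step 15: signal(T3) -> count=1 queue=[] holders={T2}
Step 16: wait(T3) -> count=0 queue=[] holders={T2,T3}
Step 17: wait(T1) -> count=0 queue=[T1] holders={T2,T3}
Step 18: wait(T4) -> count=0 queue=[T1,T4] holders={T2,T3}
Step 19: signal(T2) -> count=0 queue=[T4] holders={T1,T3}
Final holders: {T1,T3} -> T2 not in holders

Answer: no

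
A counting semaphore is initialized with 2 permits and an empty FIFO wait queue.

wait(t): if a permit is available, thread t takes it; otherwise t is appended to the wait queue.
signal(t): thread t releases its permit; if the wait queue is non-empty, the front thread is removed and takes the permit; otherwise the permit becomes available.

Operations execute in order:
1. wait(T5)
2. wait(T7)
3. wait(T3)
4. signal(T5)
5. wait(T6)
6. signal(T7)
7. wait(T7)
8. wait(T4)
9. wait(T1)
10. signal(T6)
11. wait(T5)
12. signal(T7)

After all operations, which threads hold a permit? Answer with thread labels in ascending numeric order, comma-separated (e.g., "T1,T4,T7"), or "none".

Step 1: wait(T5) -> count=1 queue=[] holders={T5}
Step 2: wait(T7) -> count=0 queue=[] holders={T5,T7}
Step 3: wait(T3) -> count=0 queue=[T3] holders={T5,T7}
Step 4: signal(T5) -> count=0 queue=[] holders={T3,T7}
Step 5: wait(T6) -> count=0 queue=[T6] holders={T3,T7}
Step 6: signal(T7) -> count=0 queue=[] holders={T3,T6}
Step 7: wait(T7) -> count=0 queue=[T7] holders={T3,T6}
Step 8: wait(T4) -> count=0 queue=[T7,T4] holders={T3,T6}
Step 9: wait(T1) -> count=0 queue=[T7,T4,T1] holders={T3,T6}
Step 10: signal(T6) -> count=0 queue=[T4,T1] holders={T3,T7}
Step 11: wait(T5) -> count=0 queue=[T4,T1,T5] holders={T3,T7}
Step 12: signal(T7) -> count=0 queue=[T1,T5] holders={T3,T4}
Final holders: T3,T4

Answer: T3,T4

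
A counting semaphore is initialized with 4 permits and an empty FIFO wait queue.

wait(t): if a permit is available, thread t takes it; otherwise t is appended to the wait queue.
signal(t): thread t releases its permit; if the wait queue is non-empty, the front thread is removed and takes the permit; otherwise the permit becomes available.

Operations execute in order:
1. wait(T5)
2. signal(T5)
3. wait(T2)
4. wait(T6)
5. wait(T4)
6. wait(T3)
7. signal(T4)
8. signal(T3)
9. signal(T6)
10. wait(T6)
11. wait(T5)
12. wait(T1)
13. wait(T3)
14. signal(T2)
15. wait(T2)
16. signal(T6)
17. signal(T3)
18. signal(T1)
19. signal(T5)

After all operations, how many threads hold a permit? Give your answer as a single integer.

Answer: 1

Derivation:
Step 1: wait(T5) -> count=3 queue=[] holders={T5}
Step 2: signal(T5) -> count=4 queue=[] holders={none}
Step 3: wait(T2) -> count=3 queue=[] holders={T2}
Step 4: wait(T6) -> count=2 queue=[] holders={T2,T6}
Step 5: wait(T4) -> count=1 queue=[] holders={T2,T4,T6}
Step 6: wait(T3) -> count=0 queue=[] holders={T2,T3,T4,T6}
Step 7: signal(T4) -> count=1 queue=[] holders={T2,T3,T6}
Step 8: signal(T3) -> count=2 queue=[] holders={T2,T6}
Step 9: signal(T6) -> count=3 queue=[] holders={T2}
Step 10: wait(T6) -> count=2 queue=[] holders={T2,T6}
Step 11: wait(T5) -> count=1 queue=[] holders={T2,T5,T6}
Step 12: wait(T1) -> count=0 queue=[] holders={T1,T2,T5,T6}
Step 13: wait(T3) -> count=0 queue=[T3] holders={T1,T2,T5,T6}
Step 14: signal(T2) -> count=0 queue=[] holders={T1,T3,T5,T6}
Step 15: wait(T2) -> count=0 queue=[T2] holders={T1,T3,T5,T6}
Step 16: signal(T6) -> count=0 queue=[] holders={T1,T2,T3,T5}
Step 17: signal(T3) -> count=1 queue=[] holders={T1,T2,T5}
Step 18: signal(T1) -> count=2 queue=[] holders={T2,T5}
Step 19: signal(T5) -> count=3 queue=[] holders={T2}
Final holders: {T2} -> 1 thread(s)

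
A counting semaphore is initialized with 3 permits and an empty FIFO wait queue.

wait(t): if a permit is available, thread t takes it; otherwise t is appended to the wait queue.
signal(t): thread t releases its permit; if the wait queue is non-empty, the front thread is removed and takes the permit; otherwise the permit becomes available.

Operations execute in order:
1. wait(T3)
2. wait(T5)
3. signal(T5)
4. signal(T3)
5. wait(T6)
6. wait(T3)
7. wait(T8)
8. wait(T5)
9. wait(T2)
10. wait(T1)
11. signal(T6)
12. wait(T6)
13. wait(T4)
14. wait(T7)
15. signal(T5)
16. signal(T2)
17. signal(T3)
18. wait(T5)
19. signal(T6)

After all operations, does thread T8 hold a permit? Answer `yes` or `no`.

Step 1: wait(T3) -> count=2 queue=[] holders={T3}
Step 2: wait(T5) -> count=1 queue=[] holders={T3,T5}
Step 3: signal(T5) -> count=2 queue=[] holders={T3}
Step 4: signal(T3) -> count=3 queue=[] holders={none}
Step 5: wait(T6) -> count=2 queue=[] holders={T6}
Step 6: wait(T3) -> count=1 queue=[] holders={T3,T6}
Step 7: wait(T8) -> count=0 queue=[] holders={T3,T6,T8}
Step 8: wait(T5) -> count=0 queue=[T5] holders={T3,T6,T8}
Step 9: wait(T2) -> count=0 queue=[T5,T2] holders={T3,T6,T8}
Step 10: wait(T1) -> count=0 queue=[T5,T2,T1] holders={T3,T6,T8}
Step 11: signal(T6) -> count=0 queue=[T2,T1] holders={T3,T5,T8}
Step 12: wait(T6) -> count=0 queue=[T2,T1,T6] holders={T3,T5,T8}
Step 13: wait(T4) -> count=0 queue=[T2,T1,T6,T4] holders={T3,T5,T8}
Step 14: wait(T7) -> count=0 queue=[T2,T1,T6,T4,T7] holders={T3,T5,T8}
Step 15: signal(T5) -> count=0 queue=[T1,T6,T4,T7] holders={T2,T3,T8}
Step 16: signal(T2) -> count=0 queue=[T6,T4,T7] holders={T1,T3,T8}
Step 17: signal(T3) -> count=0 queue=[T4,T7] holders={T1,T6,T8}
Step 18: wait(T5) -> count=0 queue=[T4,T7,T5] holders={T1,T6,T8}
Step 19: signal(T6) -> count=0 queue=[T7,T5] holders={T1,T4,T8}
Final holders: {T1,T4,T8} -> T8 in holders

Answer: yes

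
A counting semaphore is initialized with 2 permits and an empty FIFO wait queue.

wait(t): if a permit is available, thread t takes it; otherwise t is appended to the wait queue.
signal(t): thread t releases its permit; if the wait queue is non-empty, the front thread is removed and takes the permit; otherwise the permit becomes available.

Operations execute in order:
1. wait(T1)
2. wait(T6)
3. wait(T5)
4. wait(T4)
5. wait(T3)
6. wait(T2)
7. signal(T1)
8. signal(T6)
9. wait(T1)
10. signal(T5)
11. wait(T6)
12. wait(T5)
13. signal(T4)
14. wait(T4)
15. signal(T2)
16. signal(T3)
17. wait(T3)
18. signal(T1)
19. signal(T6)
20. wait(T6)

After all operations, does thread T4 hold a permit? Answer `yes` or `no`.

Answer: yes

Derivation:
Step 1: wait(T1) -> count=1 queue=[] holders={T1}
Step 2: wait(T6) -> count=0 queue=[] holders={T1,T6}
Step 3: wait(T5) -> count=0 queue=[T5] holders={T1,T6}
Step 4: wait(T4) -> count=0 queue=[T5,T4] holders={T1,T6}
Step 5: wait(T3) -> count=0 queue=[T5,T4,T3] holders={T1,T6}
Step 6: wait(T2) -> count=0 queue=[T5,T4,T3,T2] holders={T1,T6}
Step 7: signal(T1) -> count=0 queue=[T4,T3,T2] holders={T5,T6}
Step 8: signal(T6) -> count=0 queue=[T3,T2] holders={T4,T5}
Step 9: wait(T1) -> count=0 queue=[T3,T2,T1] holders={T4,T5}
Step 10: signal(T5) -> count=0 queue=[T2,T1] holders={T3,T4}
Step 11: wait(T6) -> count=0 queue=[T2,T1,T6] holders={T3,T4}
Step 12: wait(T5) -> count=0 queue=[T2,T1,T6,T5] holders={T3,T4}
Step 13: signal(T4) -> count=0 queue=[T1,T6,T5] holders={T2,T3}
Step 14: wait(T4) -> count=0 queue=[T1,T6,T5,T4] holders={T2,T3}
Step 15: signal(T2) -> count=0 queue=[T6,T5,T4] holders={T1,T3}
Step 16: signal(T3) -> count=0 queue=[T5,T4] holders={T1,T6}
Step 17: wait(T3) -> count=0 queue=[T5,T4,T3] holders={T1,T6}
Step 18: signal(T1) -> count=0 queue=[T4,T3] holders={T5,T6}
Step 19: signal(T6) -> count=0 queue=[T3] holders={T4,T5}
Step 20: wait(T6) -> count=0 queue=[T3,T6] holders={T4,T5}
Final holders: {T4,T5} -> T4 in holders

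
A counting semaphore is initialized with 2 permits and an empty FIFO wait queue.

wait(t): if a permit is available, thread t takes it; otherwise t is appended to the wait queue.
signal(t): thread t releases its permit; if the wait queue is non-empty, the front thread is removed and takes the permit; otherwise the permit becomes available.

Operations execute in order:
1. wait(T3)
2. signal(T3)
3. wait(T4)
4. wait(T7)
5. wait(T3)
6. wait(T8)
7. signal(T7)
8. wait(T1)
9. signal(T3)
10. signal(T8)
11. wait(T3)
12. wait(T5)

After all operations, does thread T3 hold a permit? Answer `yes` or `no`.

Step 1: wait(T3) -> count=1 queue=[] holders={T3}
Step 2: signal(T3) -> count=2 queue=[] holders={none}
Step 3: wait(T4) -> count=1 queue=[] holders={T4}
Step 4: wait(T7) -> count=0 queue=[] holders={T4,T7}
Step 5: wait(T3) -> count=0 queue=[T3] holders={T4,T7}
Step 6: wait(T8) -> count=0 queue=[T3,T8] holders={T4,T7}
Step 7: signal(T7) -> count=0 queue=[T8] holders={T3,T4}
Step 8: wait(T1) -> count=0 queue=[T8,T1] holders={T3,T4}
Step 9: signal(T3) -> count=0 queue=[T1] holders={T4,T8}
Step 10: signal(T8) -> count=0 queue=[] holders={T1,T4}
Step 11: wait(T3) -> count=0 queue=[T3] holders={T1,T4}
Step 12: wait(T5) -> count=0 queue=[T3,T5] holders={T1,T4}
Final holders: {T1,T4} -> T3 not in holders

Answer: no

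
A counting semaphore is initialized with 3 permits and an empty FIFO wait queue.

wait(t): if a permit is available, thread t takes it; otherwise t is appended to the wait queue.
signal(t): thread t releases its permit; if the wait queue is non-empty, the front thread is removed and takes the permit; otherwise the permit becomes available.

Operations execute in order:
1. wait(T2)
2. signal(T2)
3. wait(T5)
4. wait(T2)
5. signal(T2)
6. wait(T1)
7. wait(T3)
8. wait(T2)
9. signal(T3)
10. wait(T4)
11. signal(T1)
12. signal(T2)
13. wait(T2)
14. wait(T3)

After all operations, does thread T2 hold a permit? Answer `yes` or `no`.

Answer: yes

Derivation:
Step 1: wait(T2) -> count=2 queue=[] holders={T2}
Step 2: signal(T2) -> count=3 queue=[] holders={none}
Step 3: wait(T5) -> count=2 queue=[] holders={T5}
Step 4: wait(T2) -> count=1 queue=[] holders={T2,T5}
Step 5: signal(T2) -> count=2 queue=[] holders={T5}
Step 6: wait(T1) -> count=1 queue=[] holders={T1,T5}
Step 7: wait(T3) -> count=0 queue=[] holders={T1,T3,T5}
Step 8: wait(T2) -> count=0 queue=[T2] holders={T1,T3,T5}
Step 9: signal(T3) -> count=0 queue=[] holders={T1,T2,T5}
Step 10: wait(T4) -> count=0 queue=[T4] holders={T1,T2,T5}
Step 11: signal(T1) -> count=0 queue=[] holders={T2,T4,T5}
Step 12: signal(T2) -> count=1 queue=[] holders={T4,T5}
Step 13: wait(T2) -> count=0 queue=[] holders={T2,T4,T5}
Step 14: wait(T3) -> count=0 queue=[T3] holders={T2,T4,T5}
Final holders: {T2,T4,T5} -> T2 in holders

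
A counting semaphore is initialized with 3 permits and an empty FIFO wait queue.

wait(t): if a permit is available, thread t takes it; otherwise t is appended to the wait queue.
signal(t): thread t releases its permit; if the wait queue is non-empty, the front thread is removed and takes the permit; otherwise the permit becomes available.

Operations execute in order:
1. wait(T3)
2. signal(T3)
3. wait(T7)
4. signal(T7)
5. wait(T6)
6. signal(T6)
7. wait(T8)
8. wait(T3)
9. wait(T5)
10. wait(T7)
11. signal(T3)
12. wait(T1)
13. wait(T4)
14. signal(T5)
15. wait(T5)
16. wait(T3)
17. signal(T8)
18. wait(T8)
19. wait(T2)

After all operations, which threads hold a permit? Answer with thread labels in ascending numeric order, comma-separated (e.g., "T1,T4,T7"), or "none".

Step 1: wait(T3) -> count=2 queue=[] holders={T3}
Step 2: signal(T3) -> count=3 queue=[] holders={none}
Step 3: wait(T7) -> count=2 queue=[] holders={T7}
Step 4: signal(T7) -> count=3 queue=[] holders={none}
Step 5: wait(T6) -> count=2 queue=[] holders={T6}
Step 6: signal(T6) -> count=3 queue=[] holders={none}
Step 7: wait(T8) -> count=2 queue=[] holders={T8}
Step 8: wait(T3) -> count=1 queue=[] holders={T3,T8}
Step 9: wait(T5) -> count=0 queue=[] holders={T3,T5,T8}
Step 10: wait(T7) -> count=0 queue=[T7] holders={T3,T5,T8}
Step 11: signal(T3) -> count=0 queue=[] holders={T5,T7,T8}
Step 12: wait(T1) -> count=0 queue=[T1] holders={T5,T7,T8}
Step 13: wait(T4) -> count=0 queue=[T1,T4] holders={T5,T7,T8}
Step 14: signal(T5) -> count=0 queue=[T4] holders={T1,T7,T8}
Step 15: wait(T5) -> count=0 queue=[T4,T5] holders={T1,T7,T8}
Step 16: wait(T3) -> count=0 queue=[T4,T5,T3] holders={T1,T7,T8}
Step 17: signal(T8) -> count=0 queue=[T5,T3] holders={T1,T4,T7}
Step 18: wait(T8) -> count=0 queue=[T5,T3,T8] holders={T1,T4,T7}
Step 19: wait(T2) -> count=0 queue=[T5,T3,T8,T2] holders={T1,T4,T7}
Final holders: T1,T4,T7

Answer: T1,T4,T7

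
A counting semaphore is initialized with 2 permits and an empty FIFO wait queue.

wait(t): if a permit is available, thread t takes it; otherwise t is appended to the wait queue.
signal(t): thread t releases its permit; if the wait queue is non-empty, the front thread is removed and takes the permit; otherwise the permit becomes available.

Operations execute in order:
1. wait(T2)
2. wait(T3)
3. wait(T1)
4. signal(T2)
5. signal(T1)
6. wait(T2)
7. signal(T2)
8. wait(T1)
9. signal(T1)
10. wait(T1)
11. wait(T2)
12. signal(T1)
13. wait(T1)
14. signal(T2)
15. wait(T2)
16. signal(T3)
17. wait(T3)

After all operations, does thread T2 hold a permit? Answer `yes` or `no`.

Answer: yes

Derivation:
Step 1: wait(T2) -> count=1 queue=[] holders={T2}
Step 2: wait(T3) -> count=0 queue=[] holders={T2,T3}
Step 3: wait(T1) -> count=0 queue=[T1] holders={T2,T3}
Step 4: signal(T2) -> count=0 queue=[] holders={T1,T3}
Step 5: signal(T1) -> count=1 queue=[] holders={T3}
Step 6: wait(T2) -> count=0 queue=[] holders={T2,T3}
Step 7: signal(T2) -> count=1 queue=[] holders={T3}
Step 8: wait(T1) -> count=0 queue=[] holders={T1,T3}
Step 9: signal(T1) -> count=1 queue=[] holders={T3}
Step 10: wait(T1) -> count=0 queue=[] holders={T1,T3}
Step 11: wait(T2) -> count=0 queue=[T2] holders={T1,T3}
Step 12: signal(T1) -> count=0 queue=[] holders={T2,T3}
Step 13: wait(T1) -> count=0 queue=[T1] holders={T2,T3}
Step 14: signal(T2) -> count=0 queue=[] holders={T1,T3}
Step 15: wait(T2) -> count=0 queue=[T2] holders={T1,T3}
Step 16: signal(T3) -> count=0 queue=[] holders={T1,T2}
Step 17: wait(T3) -> count=0 queue=[T3] holders={T1,T2}
Final holders: {T1,T2} -> T2 in holders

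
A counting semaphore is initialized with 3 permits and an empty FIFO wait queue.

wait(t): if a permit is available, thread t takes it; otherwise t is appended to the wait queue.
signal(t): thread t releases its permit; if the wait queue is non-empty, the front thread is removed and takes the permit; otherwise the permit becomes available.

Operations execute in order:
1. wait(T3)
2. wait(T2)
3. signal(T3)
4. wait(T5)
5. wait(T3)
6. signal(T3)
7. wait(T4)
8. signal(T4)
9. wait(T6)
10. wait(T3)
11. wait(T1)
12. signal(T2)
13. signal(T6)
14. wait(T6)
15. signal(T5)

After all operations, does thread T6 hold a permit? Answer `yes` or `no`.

Step 1: wait(T3) -> count=2 queue=[] holders={T3}
Step 2: wait(T2) -> count=1 queue=[] holders={T2,T3}
Step 3: signal(T3) -> count=2 queue=[] holders={T2}
Step 4: wait(T5) -> count=1 queue=[] holders={T2,T5}
Step 5: wait(T3) -> count=0 queue=[] holders={T2,T3,T5}
Step 6: signal(T3) -> count=1 queue=[] holders={T2,T5}
Step 7: wait(T4) -> count=0 queue=[] holders={T2,T4,T5}
Step 8: signal(T4) -> count=1 queue=[] holders={T2,T5}
Step 9: wait(T6) -> count=0 queue=[] holders={T2,T5,T6}
Step 10: wait(T3) -> count=0 queue=[T3] holders={T2,T5,T6}
Step 11: wait(T1) -> count=0 queue=[T3,T1] holders={T2,T5,T6}
Step 12: signal(T2) -> count=0 queue=[T1] holders={T3,T5,T6}
Step 13: signal(T6) -> count=0 queue=[] holders={T1,T3,T5}
Step 14: wait(T6) -> count=0 queue=[T6] holders={T1,T3,T5}
Step 15: signal(T5) -> count=0 queue=[] holders={T1,T3,T6}
Final holders: {T1,T3,T6} -> T6 in holders

Answer: yes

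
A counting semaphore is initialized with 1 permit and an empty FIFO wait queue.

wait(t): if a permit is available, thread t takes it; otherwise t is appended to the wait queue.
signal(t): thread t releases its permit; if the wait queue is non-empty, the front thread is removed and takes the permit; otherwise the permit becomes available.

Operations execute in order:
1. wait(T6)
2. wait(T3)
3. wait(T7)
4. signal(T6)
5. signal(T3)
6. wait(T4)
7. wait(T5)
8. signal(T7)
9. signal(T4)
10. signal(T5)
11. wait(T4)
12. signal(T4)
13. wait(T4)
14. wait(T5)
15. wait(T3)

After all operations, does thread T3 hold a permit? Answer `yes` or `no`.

Answer: no

Derivation:
Step 1: wait(T6) -> count=0 queue=[] holders={T6}
Step 2: wait(T3) -> count=0 queue=[T3] holders={T6}
Step 3: wait(T7) -> count=0 queue=[T3,T7] holders={T6}
Step 4: signal(T6) -> count=0 queue=[T7] holders={T3}
Step 5: signal(T3) -> count=0 queue=[] holders={T7}
Step 6: wait(T4) -> count=0 queue=[T4] holders={T7}
Step 7: wait(T5) -> count=0 queue=[T4,T5] holders={T7}
Step 8: signal(T7) -> count=0 queue=[T5] holders={T4}
Step 9: signal(T4) -> count=0 queue=[] holders={T5}
Step 10: signal(T5) -> count=1 queue=[] holders={none}
Step 11: wait(T4) -> count=0 queue=[] holders={T4}
Step 12: signal(T4) -> count=1 queue=[] holders={none}
Step 13: wait(T4) -> count=0 queue=[] holders={T4}
Step 14: wait(T5) -> count=0 queue=[T5] holders={T4}
Step 15: wait(T3) -> count=0 queue=[T5,T3] holders={T4}
Final holders: {T4} -> T3 not in holders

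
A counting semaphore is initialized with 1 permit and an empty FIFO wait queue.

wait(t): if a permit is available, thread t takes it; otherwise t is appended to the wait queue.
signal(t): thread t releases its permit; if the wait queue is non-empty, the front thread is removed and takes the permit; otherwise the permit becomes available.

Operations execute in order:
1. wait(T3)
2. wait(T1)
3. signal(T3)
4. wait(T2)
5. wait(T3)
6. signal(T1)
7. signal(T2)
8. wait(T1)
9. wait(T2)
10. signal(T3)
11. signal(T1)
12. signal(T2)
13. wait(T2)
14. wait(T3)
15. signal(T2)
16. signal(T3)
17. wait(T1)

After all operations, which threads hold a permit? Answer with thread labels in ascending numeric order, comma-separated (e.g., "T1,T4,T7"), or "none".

Answer: T1

Derivation:
Step 1: wait(T3) -> count=0 queue=[] holders={T3}
Step 2: wait(T1) -> count=0 queue=[T1] holders={T3}
Step 3: signal(T3) -> count=0 queue=[] holders={T1}
Step 4: wait(T2) -> count=0 queue=[T2] holders={T1}
Step 5: wait(T3) -> count=0 queue=[T2,T3] holders={T1}
Step 6: signal(T1) -> count=0 queue=[T3] holders={T2}
Step 7: signal(T2) -> count=0 queue=[] holders={T3}
Step 8: wait(T1) -> count=0 queue=[T1] holders={T3}
Step 9: wait(T2) -> count=0 queue=[T1,T2] holders={T3}
Step 10: signal(T3) -> count=0 queue=[T2] holders={T1}
Step 11: signal(T1) -> count=0 queue=[] holders={T2}
Step 12: signal(T2) -> count=1 queue=[] holders={none}
Step 13: wait(T2) -> count=0 queue=[] holders={T2}
Step 14: wait(T3) -> count=0 queue=[T3] holders={T2}
Step 15: signal(T2) -> count=0 queue=[] holders={T3}
Step 16: signal(T3) -> count=1 queue=[] holders={none}
Step 17: wait(T1) -> count=0 queue=[] holders={T1}
Final holders: T1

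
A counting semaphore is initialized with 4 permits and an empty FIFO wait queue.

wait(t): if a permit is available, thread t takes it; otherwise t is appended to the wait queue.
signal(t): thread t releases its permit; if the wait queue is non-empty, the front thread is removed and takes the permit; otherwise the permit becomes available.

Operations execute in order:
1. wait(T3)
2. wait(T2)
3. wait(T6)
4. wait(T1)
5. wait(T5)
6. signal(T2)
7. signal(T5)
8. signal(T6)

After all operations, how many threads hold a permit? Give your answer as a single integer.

Answer: 2

Derivation:
Step 1: wait(T3) -> count=3 queue=[] holders={T3}
Step 2: wait(T2) -> count=2 queue=[] holders={T2,T3}
Step 3: wait(T6) -> count=1 queue=[] holders={T2,T3,T6}
Step 4: wait(T1) -> count=0 queue=[] holders={T1,T2,T3,T6}
Step 5: wait(T5) -> count=0 queue=[T5] holders={T1,T2,T3,T6}
Step 6: signal(T2) -> count=0 queue=[] holders={T1,T3,T5,T6}
Step 7: signal(T5) -> count=1 queue=[] holders={T1,T3,T6}
Step 8: signal(T6) -> count=2 queue=[] holders={T1,T3}
Final holders: {T1,T3} -> 2 thread(s)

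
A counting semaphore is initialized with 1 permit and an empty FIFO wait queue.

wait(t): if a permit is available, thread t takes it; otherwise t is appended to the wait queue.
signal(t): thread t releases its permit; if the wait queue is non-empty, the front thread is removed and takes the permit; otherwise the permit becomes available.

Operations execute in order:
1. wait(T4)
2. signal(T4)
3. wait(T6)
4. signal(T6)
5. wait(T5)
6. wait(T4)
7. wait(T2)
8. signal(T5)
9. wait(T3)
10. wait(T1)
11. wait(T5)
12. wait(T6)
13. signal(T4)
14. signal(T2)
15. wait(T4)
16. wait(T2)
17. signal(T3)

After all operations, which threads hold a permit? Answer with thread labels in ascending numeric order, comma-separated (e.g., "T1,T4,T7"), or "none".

Answer: T1

Derivation:
Step 1: wait(T4) -> count=0 queue=[] holders={T4}
Step 2: signal(T4) -> count=1 queue=[] holders={none}
Step 3: wait(T6) -> count=0 queue=[] holders={T6}
Step 4: signal(T6) -> count=1 queue=[] holders={none}
Step 5: wait(T5) -> count=0 queue=[] holders={T5}
Step 6: wait(T4) -> count=0 queue=[T4] holders={T5}
Step 7: wait(T2) -> count=0 queue=[T4,T2] holders={T5}
Step 8: signal(T5) -> count=0 queue=[T2] holders={T4}
Step 9: wait(T3) -> count=0 queue=[T2,T3] holders={T4}
Step 10: wait(T1) -> count=0 queue=[T2,T3,T1] holders={T4}
Step 11: wait(T5) -> count=0 queue=[T2,T3,T1,T5] holders={T4}
Step 12: wait(T6) -> count=0 queue=[T2,T3,T1,T5,T6] holders={T4}
Step 13: signal(T4) -> count=0 queue=[T3,T1,T5,T6] holders={T2}
Step 14: signal(T2) -> count=0 queue=[T1,T5,T6] holders={T3}
Step 15: wait(T4) -> count=0 queue=[T1,T5,T6,T4] holders={T3}
Step 16: wait(T2) -> count=0 queue=[T1,T5,T6,T4,T2] holders={T3}
Step 17: signal(T3) -> count=0 queue=[T5,T6,T4,T2] holders={T1}
Final holders: T1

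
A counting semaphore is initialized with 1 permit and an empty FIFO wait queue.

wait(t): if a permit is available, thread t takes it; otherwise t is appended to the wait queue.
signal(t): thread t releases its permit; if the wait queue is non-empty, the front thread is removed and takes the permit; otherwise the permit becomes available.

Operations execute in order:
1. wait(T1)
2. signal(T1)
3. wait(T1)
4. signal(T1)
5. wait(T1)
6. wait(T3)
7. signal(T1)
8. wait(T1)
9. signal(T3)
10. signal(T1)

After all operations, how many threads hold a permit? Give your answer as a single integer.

Step 1: wait(T1) -> count=0 queue=[] holders={T1}
Step 2: signal(T1) -> count=1 queue=[] holders={none}
Step 3: wait(T1) -> count=0 queue=[] holders={T1}
Step 4: signal(T1) -> count=1 queue=[] holders={none}
Step 5: wait(T1) -> count=0 queue=[] holders={T1}
Step 6: wait(T3) -> count=0 queue=[T3] holders={T1}
Step 7: signal(T1) -> count=0 queue=[] holders={T3}
Step 8: wait(T1) -> count=0 queue=[T1] holders={T3}
Step 9: signal(T3) -> count=0 queue=[] holders={T1}
Step 10: signal(T1) -> count=1 queue=[] holders={none}
Final holders: {none} -> 0 thread(s)

Answer: 0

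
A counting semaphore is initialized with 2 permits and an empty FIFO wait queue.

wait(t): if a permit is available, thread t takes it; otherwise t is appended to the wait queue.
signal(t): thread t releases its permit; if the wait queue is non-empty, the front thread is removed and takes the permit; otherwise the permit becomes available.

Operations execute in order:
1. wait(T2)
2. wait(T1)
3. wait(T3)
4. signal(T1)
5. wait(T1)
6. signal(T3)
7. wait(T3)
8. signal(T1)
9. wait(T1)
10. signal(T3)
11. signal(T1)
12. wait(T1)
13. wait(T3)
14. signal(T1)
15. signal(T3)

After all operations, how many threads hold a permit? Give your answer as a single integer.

Answer: 1

Derivation:
Step 1: wait(T2) -> count=1 queue=[] holders={T2}
Step 2: wait(T1) -> count=0 queue=[] holders={T1,T2}
Step 3: wait(T3) -> count=0 queue=[T3] holders={T1,T2}
Step 4: signal(T1) -> count=0 queue=[] holders={T2,T3}
Step 5: wait(T1) -> count=0 queue=[T1] holders={T2,T3}
Step 6: signal(T3) -> count=0 queue=[] holders={T1,T2}
Step 7: wait(T3) -> count=0 queue=[T3] holders={T1,T2}
Step 8: signal(T1) -> count=0 queue=[] holders={T2,T3}
Step 9: wait(T1) -> count=0 queue=[T1] holders={T2,T3}
Step 10: signal(T3) -> count=0 queue=[] holders={T1,T2}
Step 11: signal(T1) -> count=1 queue=[] holders={T2}
Step 12: wait(T1) -> count=0 queue=[] holders={T1,T2}
Step 13: wait(T3) -> count=0 queue=[T3] holders={T1,T2}
Step 14: signal(T1) -> count=0 queue=[] holders={T2,T3}
Step 15: signal(T3) -> count=1 queue=[] holders={T2}
Final holders: {T2} -> 1 thread(s)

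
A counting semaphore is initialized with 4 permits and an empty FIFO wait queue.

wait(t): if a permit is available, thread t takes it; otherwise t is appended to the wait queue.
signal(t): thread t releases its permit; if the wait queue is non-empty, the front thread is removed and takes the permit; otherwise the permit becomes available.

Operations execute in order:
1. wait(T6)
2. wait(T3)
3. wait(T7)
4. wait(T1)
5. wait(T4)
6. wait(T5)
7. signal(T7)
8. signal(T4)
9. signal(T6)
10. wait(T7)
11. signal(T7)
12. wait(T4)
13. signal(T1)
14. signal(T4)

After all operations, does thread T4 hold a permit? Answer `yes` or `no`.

Step 1: wait(T6) -> count=3 queue=[] holders={T6}
Step 2: wait(T3) -> count=2 queue=[] holders={T3,T6}
Step 3: wait(T7) -> count=1 queue=[] holders={T3,T6,T7}
Step 4: wait(T1) -> count=0 queue=[] holders={T1,T3,T6,T7}
Step 5: wait(T4) -> count=0 queue=[T4] holders={T1,T3,T6,T7}
Step 6: wait(T5) -> count=0 queue=[T4,T5] holders={T1,T3,T6,T7}
Step 7: signal(T7) -> count=0 queue=[T5] holders={T1,T3,T4,T6}
Step 8: signal(T4) -> count=0 queue=[] holders={T1,T3,T5,T6}
Step 9: signal(T6) -> count=1 queue=[] holders={T1,T3,T5}
Step 10: wait(T7) -> count=0 queue=[] holders={T1,T3,T5,T7}
Step 11: signal(T7) -> count=1 queue=[] holders={T1,T3,T5}
Step 12: wait(T4) -> count=0 queue=[] holders={T1,T3,T4,T5}
Step 13: signal(T1) -> count=1 queue=[] holders={T3,T4,T5}
Step 14: signal(T4) -> count=2 queue=[] holders={T3,T5}
Final holders: {T3,T5} -> T4 not in holders

Answer: no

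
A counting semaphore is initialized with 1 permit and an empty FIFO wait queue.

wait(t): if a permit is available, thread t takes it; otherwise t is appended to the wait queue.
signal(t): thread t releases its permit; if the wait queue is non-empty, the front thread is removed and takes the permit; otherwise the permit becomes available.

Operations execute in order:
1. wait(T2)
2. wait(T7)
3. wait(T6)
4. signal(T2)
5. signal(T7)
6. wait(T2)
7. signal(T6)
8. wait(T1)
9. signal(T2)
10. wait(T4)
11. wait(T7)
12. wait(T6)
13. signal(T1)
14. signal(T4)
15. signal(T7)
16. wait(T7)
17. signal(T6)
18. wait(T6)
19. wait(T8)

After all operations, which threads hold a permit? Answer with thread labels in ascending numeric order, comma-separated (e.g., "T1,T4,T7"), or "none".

Step 1: wait(T2) -> count=0 queue=[] holders={T2}
Step 2: wait(T7) -> count=0 queue=[T7] holders={T2}
Step 3: wait(T6) -> count=0 queue=[T7,T6] holders={T2}
Step 4: signal(T2) -> count=0 queue=[T6] holders={T7}
Step 5: signal(T7) -> count=0 queue=[] holders={T6}
Step 6: wait(T2) -> count=0 queue=[T2] holders={T6}
Step 7: signal(T6) -> count=0 queue=[] holders={T2}
Step 8: wait(T1) -> count=0 queue=[T1] holders={T2}
Step 9: signal(T2) -> count=0 queue=[] holders={T1}
Step 10: wait(T4) -> count=0 queue=[T4] holders={T1}
Step 11: wait(T7) -> count=0 queue=[T4,T7] holders={T1}
Step 12: wait(T6) -> count=0 queue=[T4,T7,T6] holders={T1}
Step 13: signal(T1) -> count=0 queue=[T7,T6] holders={T4}
Step 14: signal(T4) -> count=0 queue=[T6] holders={T7}
Step 15: signal(T7) -> count=0 queue=[] holders={T6}
Step 16: wait(T7) -> count=0 queue=[T7] holders={T6}
Step 17: signal(T6) -> count=0 queue=[] holders={T7}
Step 18: wait(T6) -> count=0 queue=[T6] holders={T7}
Step 19: wait(T8) -> count=0 queue=[T6,T8] holders={T7}
Final holders: T7

Answer: T7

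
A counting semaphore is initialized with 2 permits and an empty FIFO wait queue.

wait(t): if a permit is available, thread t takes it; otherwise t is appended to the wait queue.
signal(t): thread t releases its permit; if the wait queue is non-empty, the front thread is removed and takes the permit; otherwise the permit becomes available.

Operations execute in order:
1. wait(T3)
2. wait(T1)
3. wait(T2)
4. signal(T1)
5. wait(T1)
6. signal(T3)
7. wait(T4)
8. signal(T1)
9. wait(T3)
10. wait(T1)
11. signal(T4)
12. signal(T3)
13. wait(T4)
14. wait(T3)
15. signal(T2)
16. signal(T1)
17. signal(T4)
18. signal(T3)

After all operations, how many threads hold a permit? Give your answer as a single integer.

Answer: 0

Derivation:
Step 1: wait(T3) -> count=1 queue=[] holders={T3}
Step 2: wait(T1) -> count=0 queue=[] holders={T1,T3}
Step 3: wait(T2) -> count=0 queue=[T2] holders={T1,T3}
Step 4: signal(T1) -> count=0 queue=[] holders={T2,T3}
Step 5: wait(T1) -> count=0 queue=[T1] holders={T2,T3}
Step 6: signal(T3) -> count=0 queue=[] holders={T1,T2}
Step 7: wait(T4) -> count=0 queue=[T4] holders={T1,T2}
Step 8: signal(T1) -> count=0 queue=[] holders={T2,T4}
Step 9: wait(T3) -> count=0 queue=[T3] holders={T2,T4}
Step 10: wait(T1) -> count=0 queue=[T3,T1] holders={T2,T4}
Step 11: signal(T4) -> count=0 queue=[T1] holders={T2,T3}
Step 12: signal(T3) -> count=0 queue=[] holders={T1,T2}
Step 13: wait(T4) -> count=0 queue=[T4] holders={T1,T2}
Step 14: wait(T3) -> count=0 queue=[T4,T3] holders={T1,T2}
Step 15: signal(T2) -> count=0 queue=[T3] holders={T1,T4}
Step 16: signal(T1) -> count=0 queue=[] holders={T3,T4}
Step 17: signal(T4) -> count=1 queue=[] holders={T3}
Step 18: signal(T3) -> count=2 queue=[] holders={none}
Final holders: {none} -> 0 thread(s)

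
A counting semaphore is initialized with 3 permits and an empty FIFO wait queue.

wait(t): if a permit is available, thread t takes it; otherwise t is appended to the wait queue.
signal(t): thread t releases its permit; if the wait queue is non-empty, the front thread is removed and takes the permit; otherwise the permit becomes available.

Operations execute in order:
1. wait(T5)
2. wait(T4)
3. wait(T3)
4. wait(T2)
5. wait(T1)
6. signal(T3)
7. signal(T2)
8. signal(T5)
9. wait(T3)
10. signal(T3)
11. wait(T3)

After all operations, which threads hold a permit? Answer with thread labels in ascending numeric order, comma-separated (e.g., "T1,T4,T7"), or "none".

Step 1: wait(T5) -> count=2 queue=[] holders={T5}
Step 2: wait(T4) -> count=1 queue=[] holders={T4,T5}
Step 3: wait(T3) -> count=0 queue=[] holders={T3,T4,T5}
Step 4: wait(T2) -> count=0 queue=[T2] holders={T3,T4,T5}
Step 5: wait(T1) -> count=0 queue=[T2,T1] holders={T3,T4,T5}
Step 6: signal(T3) -> count=0 queue=[T1] holders={T2,T4,T5}
Step 7: signal(T2) -> count=0 queue=[] holders={T1,T4,T5}
Step 8: signal(T5) -> count=1 queue=[] holders={T1,T4}
Step 9: wait(T3) -> count=0 queue=[] holders={T1,T3,T4}
Step 10: signal(T3) -> count=1 queue=[] holders={T1,T4}
Step 11: wait(T3) -> count=0 queue=[] holders={T1,T3,T4}
Final holders: T1,T3,T4

Answer: T1,T3,T4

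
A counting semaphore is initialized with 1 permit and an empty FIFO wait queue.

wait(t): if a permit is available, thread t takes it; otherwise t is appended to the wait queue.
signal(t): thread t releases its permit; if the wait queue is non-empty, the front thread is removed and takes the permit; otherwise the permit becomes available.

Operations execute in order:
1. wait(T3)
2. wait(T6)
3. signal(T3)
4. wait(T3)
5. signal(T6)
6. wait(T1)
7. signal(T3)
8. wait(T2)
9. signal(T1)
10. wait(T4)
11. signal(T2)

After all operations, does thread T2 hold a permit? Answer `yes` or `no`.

Step 1: wait(T3) -> count=0 queue=[] holders={T3}
Step 2: wait(T6) -> count=0 queue=[T6] holders={T3}
Step 3: signal(T3) -> count=0 queue=[] holders={T6}
Step 4: wait(T3) -> count=0 queue=[T3] holders={T6}
Step 5: signal(T6) -> count=0 queue=[] holders={T3}
Step 6: wait(T1) -> count=0 queue=[T1] holders={T3}
Step 7: signal(T3) -> count=0 queue=[] holders={T1}
Step 8: wait(T2) -> count=0 queue=[T2] holders={T1}
Step 9: signal(T1) -> count=0 queue=[] holders={T2}
Step 10: wait(T4) -> count=0 queue=[T4] holders={T2}
Step 11: signal(T2) -> count=0 queue=[] holders={T4}
Final holders: {T4} -> T2 not in holders

Answer: no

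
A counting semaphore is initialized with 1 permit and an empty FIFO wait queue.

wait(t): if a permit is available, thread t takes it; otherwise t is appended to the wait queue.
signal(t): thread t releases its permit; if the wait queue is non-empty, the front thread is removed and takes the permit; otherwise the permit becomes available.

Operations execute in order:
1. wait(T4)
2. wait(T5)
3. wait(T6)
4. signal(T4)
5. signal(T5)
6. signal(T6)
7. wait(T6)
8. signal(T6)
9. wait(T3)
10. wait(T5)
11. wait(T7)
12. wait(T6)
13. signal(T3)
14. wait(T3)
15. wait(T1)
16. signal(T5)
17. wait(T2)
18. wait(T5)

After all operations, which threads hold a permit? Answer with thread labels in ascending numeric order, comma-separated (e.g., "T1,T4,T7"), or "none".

Answer: T7

Derivation:
Step 1: wait(T4) -> count=0 queue=[] holders={T4}
Step 2: wait(T5) -> count=0 queue=[T5] holders={T4}
Step 3: wait(T6) -> count=0 queue=[T5,T6] holders={T4}
Step 4: signal(T4) -> count=0 queue=[T6] holders={T5}
Step 5: signal(T5) -> count=0 queue=[] holders={T6}
Step 6: signal(T6) -> count=1 queue=[] holders={none}
Step 7: wait(T6) -> count=0 queue=[] holders={T6}
Step 8: signal(T6) -> count=1 queue=[] holders={none}
Step 9: wait(T3) -> count=0 queue=[] holders={T3}
Step 10: wait(T5) -> count=0 queue=[T5] holders={T3}
Step 11: wait(T7) -> count=0 queue=[T5,T7] holders={T3}
Step 12: wait(T6) -> count=0 queue=[T5,T7,T6] holders={T3}
Step 13: signal(T3) -> count=0 queue=[T7,T6] holders={T5}
Step 14: wait(T3) -> count=0 queue=[T7,T6,T3] holders={T5}
Step 15: wait(T1) -> count=0 queue=[T7,T6,T3,T1] holders={T5}
Step 16: signal(T5) -> count=0 queue=[T6,T3,T1] holders={T7}
Step 17: wait(T2) -> count=0 queue=[T6,T3,T1,T2] holders={T7}
Step 18: wait(T5) -> count=0 queue=[T6,T3,T1,T2,T5] holders={T7}
Final holders: T7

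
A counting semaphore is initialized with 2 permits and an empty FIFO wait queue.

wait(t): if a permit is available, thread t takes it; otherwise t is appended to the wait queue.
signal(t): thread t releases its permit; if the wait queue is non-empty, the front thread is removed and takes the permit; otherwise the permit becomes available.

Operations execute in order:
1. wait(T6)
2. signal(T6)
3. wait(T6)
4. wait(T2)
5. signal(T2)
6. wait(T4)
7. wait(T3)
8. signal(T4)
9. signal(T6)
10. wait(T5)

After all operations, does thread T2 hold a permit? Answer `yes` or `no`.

Step 1: wait(T6) -> count=1 queue=[] holders={T6}
Step 2: signal(T6) -> count=2 queue=[] holders={none}
Step 3: wait(T6) -> count=1 queue=[] holders={T6}
Step 4: wait(T2) -> count=0 queue=[] holders={T2,T6}
Step 5: signal(T2) -> count=1 queue=[] holders={T6}
Step 6: wait(T4) -> count=0 queue=[] holders={T4,T6}
Step 7: wait(T3) -> count=0 queue=[T3] holders={T4,T6}
Step 8: signal(T4) -> count=0 queue=[] holders={T3,T6}
Step 9: signal(T6) -> count=1 queue=[] holders={T3}
Step 10: wait(T5) -> count=0 queue=[] holders={T3,T5}
Final holders: {T3,T5} -> T2 not in holders

Answer: no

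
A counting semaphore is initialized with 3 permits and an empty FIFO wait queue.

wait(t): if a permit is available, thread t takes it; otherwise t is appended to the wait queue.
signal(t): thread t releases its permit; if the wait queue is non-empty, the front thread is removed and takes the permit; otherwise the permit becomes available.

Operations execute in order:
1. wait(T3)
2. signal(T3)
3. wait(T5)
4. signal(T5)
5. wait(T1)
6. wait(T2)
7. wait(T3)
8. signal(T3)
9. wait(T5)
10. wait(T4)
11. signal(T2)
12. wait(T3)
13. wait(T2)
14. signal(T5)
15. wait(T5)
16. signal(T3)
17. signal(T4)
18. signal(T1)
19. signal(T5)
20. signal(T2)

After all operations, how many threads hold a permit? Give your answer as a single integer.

Step 1: wait(T3) -> count=2 queue=[] holders={T3}
Step 2: signal(T3) -> count=3 queue=[] holders={none}
Step 3: wait(T5) -> count=2 queue=[] holders={T5}
Step 4: signal(T5) -> count=3 queue=[] holders={none}
Step 5: wait(T1) -> count=2 queue=[] holders={T1}
Step 6: wait(T2) -> count=1 queue=[] holders={T1,T2}
Step 7: wait(T3) -> count=0 queue=[] holders={T1,T2,T3}
Step 8: signal(T3) -> count=1 queue=[] holders={T1,T2}
Step 9: wait(T5) -> count=0 queue=[] holders={T1,T2,T5}
Step 10: wait(T4) -> count=0 queue=[T4] holders={T1,T2,T5}
Step 11: signal(T2) -> count=0 queue=[] holders={T1,T4,T5}
Step 12: wait(T3) -> count=0 queue=[T3] holders={T1,T4,T5}
Step 13: wait(T2) -> count=0 queue=[T3,T2] holders={T1,T4,T5}
Step 14: signal(T5) -> count=0 queue=[T2] holders={T1,T3,T4}
Step 15: wait(T5) -> count=0 queue=[T2,T5] holders={T1,T3,T4}
Step 16: signal(T3) -> count=0 queue=[T5] holders={T1,T2,T4}
Step 17: signal(T4) -> count=0 queue=[] holders={T1,T2,T5}
Step 18: signal(T1) -> count=1 queue=[] holders={T2,T5}
Step 19: signal(T5) -> count=2 queue=[] holders={T2}
Step 20: signal(T2) -> count=3 queue=[] holders={none}
Final holders: {none} -> 0 thread(s)

Answer: 0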